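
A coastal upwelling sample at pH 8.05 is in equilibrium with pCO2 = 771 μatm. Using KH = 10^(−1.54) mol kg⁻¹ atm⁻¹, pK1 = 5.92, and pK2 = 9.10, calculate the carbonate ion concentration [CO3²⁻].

[CO2*] = KH · pCO2 = 10^(−1.54) × 771×10^-6 = 2.224×10^-5 mol/kg
α₀ = 1/(1 + K1/[H⁺] + K1K2/[H⁺]²) = 1/(1 + 10^+2.13 + 10^+1.08) = 0.006760
DIC = [CO2*]/α₀ = 2.224×10^-5 / 0.006760 = 3.289 mmol/kg
[CO3²⁻] = α₂·DIC; α₂ = 0.08128, so [CO3²⁻] = 0.08128 × 3.289 = 0.267 mmol/kg

[CO3²⁻] = 0.267 mmol/kg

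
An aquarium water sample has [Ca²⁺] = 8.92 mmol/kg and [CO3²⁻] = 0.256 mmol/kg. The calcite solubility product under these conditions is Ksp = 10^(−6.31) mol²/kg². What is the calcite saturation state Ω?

Ω = 4.66

Ksp = 10^(−6.31) = 4.898×10^-7
Ω = [Ca²⁺][CO3²⁻]/Ksp = (8.92×10^-3)(0.256×10^-3) / 4.898×10^-7 = 4.66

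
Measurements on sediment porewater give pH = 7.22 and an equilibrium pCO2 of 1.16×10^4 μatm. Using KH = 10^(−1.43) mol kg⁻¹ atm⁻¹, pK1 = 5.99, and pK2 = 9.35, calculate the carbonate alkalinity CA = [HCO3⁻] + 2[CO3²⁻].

CA = 7.43 mmol/kg

[CO2*] = KH · pCO2 = 10^(−1.43) × 1.16×10^4×10^-6 = 4.310×10^-4 mol/kg
α₀ = 1/(1 + K1/[H⁺] + K1K2/[H⁺]²) = 1/(1 + 10^+1.23 + 10^-0.90) = 0.05522
DIC = [CO2*]/α₀ = 4.310×10^-4 / 0.05522 = 7.804 mmol/kg
CA = (α₁ + 2α₂)·DIC = (0.9378 + 2×0.006952) × 7.804 = 7.43 mmol/kg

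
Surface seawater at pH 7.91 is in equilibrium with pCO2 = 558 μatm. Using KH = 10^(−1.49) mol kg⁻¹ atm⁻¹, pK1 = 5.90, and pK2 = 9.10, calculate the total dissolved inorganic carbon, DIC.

DIC = 1.99 mmol/kg

[CO2*] = KH · pCO2 = 10^(−1.49) × 558×10^-6 = 1.806×10^-5 mol/kg
α₀ = 1/(1 + K1/[H⁺] + K1K2/[H⁺]²) = 1/(1 + 10^+2.01 + 10^+0.82) = 0.009096
DIC = [CO2*]/α₀ = 1.806×10^-5 / 0.009096 = 1.99 mmol/kg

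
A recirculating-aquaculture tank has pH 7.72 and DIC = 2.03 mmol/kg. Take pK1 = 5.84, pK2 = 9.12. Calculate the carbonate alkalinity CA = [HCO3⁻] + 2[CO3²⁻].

CA = [HCO3⁻] + 2[CO3²⁻] = (α₁ + 2α₂)·DIC
At pH 7.72: [H⁺]/K1 = 10^-1.88 = 0.013183, K2/[H⁺] = 10^-1.40 = 0.039811
α₁ = 1/(1 + 0.013183 + 0.039811) = 1/1.0530 = 0.9497; α₂ = α₁·K2/[H⁺] = 0.03781
α₁ + 2α₂ = 1.0253
CA = 1.0253 × 2.03 = 2.08 mmol/kg

CA = 2.08 mmol/kg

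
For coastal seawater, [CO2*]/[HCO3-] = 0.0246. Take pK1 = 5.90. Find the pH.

From K1 = [H⁺][HCO3-]/[CO2*]:  pH = pK1 − log₁₀([CO2*]/[HCO3-])
log₁₀(0.0246) = -1.609
pH = 5.90 − (-1.609) = 7.51

pH = 7.51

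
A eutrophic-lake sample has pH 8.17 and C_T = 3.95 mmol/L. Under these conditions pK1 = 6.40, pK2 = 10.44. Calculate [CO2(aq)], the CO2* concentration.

α₀ = 1 / (1 + K1/[H⁺] + K1K2/[H⁺]²) = 1 / (1 + 10^+1.77 + 10^-0.50)
   = 1 / (1 + 58.884 + 0.31623) = 1/60.201 = 0.01661
[CO2*] = α₀ × DIC = 0.01661 × 3.95 = 0.0656 mmol/L

[CO2*] = 0.0656 mmol/L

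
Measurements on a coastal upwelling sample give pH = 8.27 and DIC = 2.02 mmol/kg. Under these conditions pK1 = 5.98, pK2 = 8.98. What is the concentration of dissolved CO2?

[CO2*] = 8.63 μmol/kg

α₀ = 1 / (1 + K1/[H⁺] + K1K2/[H⁺]²) = 1 / (1 + 10^+2.29 + 10^+1.58)
   = 1 / (1 + 194.98 + 38.019) = 1/234.00 = 0.004273
[CO2*] = α₀ × DIC = 0.004273 × 2.02 = 0.00863 mmol/kg = 8.63 μmol/kg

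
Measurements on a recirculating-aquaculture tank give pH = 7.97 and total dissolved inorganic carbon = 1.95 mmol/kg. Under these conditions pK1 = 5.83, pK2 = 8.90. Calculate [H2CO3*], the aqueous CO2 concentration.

α₀ = 1 / (1 + K1/[H⁺] + K1K2/[H⁺]²) = 1 / (1 + 10^+2.14 + 10^+1.21)
   = 1 / (1 + 138.04 + 16.218) = 1/155.26 = 0.006441
[CO2*] = α₀ × DIC = 0.006441 × 1.95 = 0.0126 mmol/kg = 12.6 μmol/kg

[CO2*] = 12.6 μmol/kg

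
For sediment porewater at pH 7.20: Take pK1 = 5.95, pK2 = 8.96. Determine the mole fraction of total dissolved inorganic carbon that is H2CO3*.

α₀ = 1 / (1 + K1/[H⁺] + K1K2/[H⁺]²) = 1 / (1 + 10^+1.25 + 10^-0.51)
   = 1 / (1 + 17.783 + 0.30903) = 1/19.092 = 0.05238

α₀ = 0.0524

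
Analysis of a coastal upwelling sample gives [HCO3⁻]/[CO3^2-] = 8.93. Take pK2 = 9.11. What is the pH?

From K2 = [H⁺][CO3^2-]/[HCO3⁻]:  pH = pK2 − log₁₀([HCO3⁻]/[CO3^2-])
log₁₀(8.93) = +0.951
pH = 9.11 − (+0.951) = 8.16

pH = 8.16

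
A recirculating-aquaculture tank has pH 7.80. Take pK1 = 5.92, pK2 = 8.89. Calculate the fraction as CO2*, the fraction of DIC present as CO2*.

α₀ = 0.0120

α₀ = 1 / (1 + K1/[H⁺] + K1K2/[H⁺]²) = 1 / (1 + 10^+1.88 + 10^+0.79)
   = 1 / (1 + 75.858 + 6.1660) = 1/83.024 = 0.01204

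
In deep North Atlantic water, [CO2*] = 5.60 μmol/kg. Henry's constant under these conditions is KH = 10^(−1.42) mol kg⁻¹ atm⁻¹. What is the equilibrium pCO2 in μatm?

KH = 10^(−1.42) = 3.802×10^-2 mol kg⁻¹ atm⁻¹
pCO2 = [CO2*]/KH = 5.60×10^-6 / 3.802×10^-2 = 1.47×10^-4 atm = 147 μatm

pCO2 = 147 μatm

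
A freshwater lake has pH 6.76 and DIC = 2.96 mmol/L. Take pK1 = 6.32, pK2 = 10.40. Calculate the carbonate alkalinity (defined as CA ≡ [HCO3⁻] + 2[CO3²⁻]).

CA = 2.17 mmol/L

CA = [HCO3⁻] + 2[CO3²⁻] = (α₁ + 2α₂)·DIC
At pH 6.76: [H⁺]/K1 = 10^-0.44 = 0.36308, K2/[H⁺] = 10^-3.64 = 0.00022909
α₁ = 1/(1 + 0.36308 + 0.00022909) = 1/1.3633 = 0.7335; α₂ = α₁·K2/[H⁺] = 0.0001680
α₁ + 2α₂ = 0.7338
CA = 0.7338 × 2.96 = 2.17 mmol/L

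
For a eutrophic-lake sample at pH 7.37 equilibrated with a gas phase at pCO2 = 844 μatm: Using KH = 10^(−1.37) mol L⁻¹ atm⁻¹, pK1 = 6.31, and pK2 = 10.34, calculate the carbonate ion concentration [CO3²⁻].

[CO3²⁻] = 0.443 μmol/L

[CO2*] = KH · pCO2 = 10^(−1.37) × 844×10^-6 = 3.600×10^-5 mol/L
α₀ = 1/(1 + K1/[H⁺] + K1K2/[H⁺]²) = 1/(1 + 10^+1.06 + 10^-1.91) = 0.08004
DIC = [CO2*]/α₀ = 3.600×10^-5 / 0.08004 = 0.4498 mmol/L
[CO3²⁻] = α₂·DIC; α₂ = 0.0009847, so [CO3²⁻] = 0.0009847 × 0.4498 = 0.000443 mmol/L = 0.443 μmol/L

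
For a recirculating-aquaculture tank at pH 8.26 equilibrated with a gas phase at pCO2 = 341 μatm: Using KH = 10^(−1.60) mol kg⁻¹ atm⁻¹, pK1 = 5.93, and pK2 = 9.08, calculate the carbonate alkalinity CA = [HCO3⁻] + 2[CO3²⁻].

CA = 2.39 mmol/kg

[CO2*] = KH · pCO2 = 10^(−1.60) × 341×10^-6 = 8.566×10^-6 mol/kg
α₀ = 1/(1 + K1/[H⁺] + K1K2/[H⁺]²) = 1/(1 + 10^+2.33 + 10^+1.51) = 0.004046
DIC = [CO2*]/α₀ = 8.566×10^-6 / 0.004046 = 2.117 mmol/kg
CA = (α₁ + 2α₂)·DIC = (0.8650 + 2×0.1309) × 2.117 = 2.39 mmol/kg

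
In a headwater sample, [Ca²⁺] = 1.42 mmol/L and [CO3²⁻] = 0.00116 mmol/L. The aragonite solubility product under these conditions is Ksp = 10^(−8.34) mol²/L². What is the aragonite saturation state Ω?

Ω = 0.360

Ksp = 10^(−8.34) = 4.571×10^-9
Ω = [Ca²⁺][CO3²⁻]/Ksp = (1.42×10^-3)(0.00116×10^-3) / 4.571×10^-9 = 0.360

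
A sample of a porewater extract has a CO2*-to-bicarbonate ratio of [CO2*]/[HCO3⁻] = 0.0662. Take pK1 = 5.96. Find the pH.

From K1 = [H⁺][HCO3⁻]/[CO2*]:  pH = pK1 − log₁₀([CO2*]/[HCO3⁻])
log₁₀(0.0662) = -1.179
pH = 5.96 − (-1.179) = 7.14

pH = 7.14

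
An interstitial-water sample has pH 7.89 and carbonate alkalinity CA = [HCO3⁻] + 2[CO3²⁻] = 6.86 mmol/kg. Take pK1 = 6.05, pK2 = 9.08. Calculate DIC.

DIC = 6.56 mmol/kg

CA = [HCO3⁻] + 2[CO3²⁻] = (α₁ + 2α₂)·DIC
At pH 7.89: [H⁺]/K1 = 10^-1.84 = 0.014454, K2/[H⁺] = 10^-1.19 = 0.064565
α₁ = 1/(1 + 0.014454 + 0.064565) = 1/1.0790 = 0.9268; α₂ = α₁·K2/[H⁺] = 0.05984
α₁ + 2α₂ = 1.0464
DIC = CA / (α₁ + 2α₂) = 6.86 / 1.0464 = 6.56 mmol/kg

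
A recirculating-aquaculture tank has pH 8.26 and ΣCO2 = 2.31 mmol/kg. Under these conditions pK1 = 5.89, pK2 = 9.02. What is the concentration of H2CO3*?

α₀ = 1 / (1 + K1/[H⁺] + K1K2/[H⁺]²) = 1 / (1 + 10^+2.37 + 10^+1.61)
   = 1 / (1 + 234.42 + 40.738) = 1/276.16 = 0.003621
[CO2*] = α₀ × DIC = 0.003621 × 2.31 = 0.00836 mmol/kg = 8.36 μmol/kg

[CO2*] = 8.36 μmol/kg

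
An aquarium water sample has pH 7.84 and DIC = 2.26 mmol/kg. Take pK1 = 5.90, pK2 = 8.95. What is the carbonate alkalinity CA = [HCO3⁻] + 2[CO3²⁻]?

CA = [HCO3⁻] + 2[CO3²⁻] = (α₁ + 2α₂)·DIC
At pH 7.84: [H⁺]/K1 = 10^-1.94 = 0.011482, K2/[H⁺] = 10^-1.11 = 0.077625
α₁ = 1/(1 + 0.011482 + 0.077625) = 1/1.0891 = 0.9182; α₂ = α₁·K2/[H⁺] = 0.07127
α₁ + 2α₂ = 1.0607
CA = 1.0607 × 2.26 = 2.40 mmol/kg

CA = 2.40 mmol/kg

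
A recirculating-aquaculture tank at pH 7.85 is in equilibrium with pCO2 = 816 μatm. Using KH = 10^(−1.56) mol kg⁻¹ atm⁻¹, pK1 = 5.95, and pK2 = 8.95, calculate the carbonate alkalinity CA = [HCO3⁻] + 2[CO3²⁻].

CA = 2.07 mmol/kg

[CO2*] = KH · pCO2 = 10^(−1.56) × 816×10^-6 = 2.247×10^-5 mol/kg
α₀ = 1/(1 + K1/[H⁺] + K1K2/[H⁺]²) = 1/(1 + 10^+1.90 + 10^+0.80) = 0.01153
DIC = [CO2*]/α₀ = 2.247×10^-5 / 0.01153 = 1.949 mmol/kg
CA = (α₁ + 2α₂)·DIC = (0.9157 + 2×0.07274) × 1.949 = 2.07 mmol/kg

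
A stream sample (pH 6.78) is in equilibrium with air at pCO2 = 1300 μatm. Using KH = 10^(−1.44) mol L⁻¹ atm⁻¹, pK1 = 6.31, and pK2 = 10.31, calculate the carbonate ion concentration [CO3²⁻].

[CO2*] = KH · pCO2 = 10^(−1.44) × 1300×10^-6 = 4.720×10^-5 mol/L
α₀ = 1/(1 + K1/[H⁺] + K1K2/[H⁺]²) = 1/(1 + 10^+0.47 + 10^-3.06) = 0.2530
DIC = [CO2*]/α₀ = 4.720×10^-5 / 0.2530 = 0.1865 mmol/L
[CO3²⁻] = α₂·DIC; α₂ = 0.0002204, so [CO3²⁻] = 0.0002204 × 0.1865 = 4.11×10^-5 mmol/L = 0.0411 μmol/L

[CO3²⁻] = 0.0411 μmol/L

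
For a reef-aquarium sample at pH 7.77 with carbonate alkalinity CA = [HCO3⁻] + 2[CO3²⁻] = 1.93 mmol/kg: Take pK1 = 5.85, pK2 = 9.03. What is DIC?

CA = [HCO3⁻] + 2[CO3²⁻] = (α₁ + 2α₂)·DIC
At pH 7.77: [H⁺]/K1 = 10^-1.92 = 0.012023, K2/[H⁺] = 10^-1.26 = 0.054954
α₁ = 1/(1 + 0.012023 + 0.054954) = 1/1.0670 = 0.9372; α₂ = α₁·K2/[H⁺] = 0.05150
α₁ + 2α₂ = 1.0402
DIC = CA / (α₁ + 2α₂) = 1.93 / 1.0402 = 1.86 mmol/kg

DIC = 1.86 mmol/kg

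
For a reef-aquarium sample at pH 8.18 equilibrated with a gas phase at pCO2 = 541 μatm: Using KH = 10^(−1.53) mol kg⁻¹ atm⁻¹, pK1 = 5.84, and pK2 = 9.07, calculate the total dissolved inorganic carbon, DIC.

DIC = 3.96 mmol/kg

[CO2*] = KH · pCO2 = 10^(−1.53) × 541×10^-6 = 1.597×10^-5 mol/kg
α₀ = 1/(1 + K1/[H⁺] + K1K2/[H⁺]²) = 1/(1 + 10^+2.34 + 10^+1.45) = 0.004033
DIC = [CO2*]/α₀ = 1.597×10^-5 / 0.004033 = 3.96 mmol/kg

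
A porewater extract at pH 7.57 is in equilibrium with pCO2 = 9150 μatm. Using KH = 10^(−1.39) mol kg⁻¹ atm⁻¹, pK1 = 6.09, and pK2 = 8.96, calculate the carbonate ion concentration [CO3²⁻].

[CO3²⁻] = 0.459 mmol/kg

[CO2*] = KH · pCO2 = 10^(−1.39) × 9150×10^-6 = 3.728×10^-4 mol/kg
α₀ = 1/(1 + K1/[H⁺] + K1K2/[H⁺]²) = 1/(1 + 10^+1.48 + 10^+0.09) = 0.03084
DIC = [CO2*]/α₀ = 3.728×10^-4 / 0.03084 = 12.09 mmol/kg
[CO3²⁻] = α₂·DIC; α₂ = 0.03794, so [CO3²⁻] = 0.03794 × 12.09 = 0.459 mmol/kg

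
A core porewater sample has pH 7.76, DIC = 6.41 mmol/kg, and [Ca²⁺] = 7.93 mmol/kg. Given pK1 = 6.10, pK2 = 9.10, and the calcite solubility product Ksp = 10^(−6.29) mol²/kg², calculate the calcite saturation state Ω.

Ω = 4.24

α₂ = 1 / (1 + [H⁺]/K2 + [H⁺]²/(K1K2)) = 1 / (1 + 10^+1.34 + 10^-0.32)
   = 1 / (1 + 21.878 + 0.47863) = 1/23.356 = 0.04282
[CO3²⁻] = α₂ × DIC = 0.04282 × 6.41 = 0.2744 mmol/kg
Ksp = 10^(−6.29) = 5.129×10^-7
Ω = [Ca²⁺][CO3²⁻]/Ksp = (7.93×10^-3)(2.744×10^-4) / 5.129×10^-7 = 4.24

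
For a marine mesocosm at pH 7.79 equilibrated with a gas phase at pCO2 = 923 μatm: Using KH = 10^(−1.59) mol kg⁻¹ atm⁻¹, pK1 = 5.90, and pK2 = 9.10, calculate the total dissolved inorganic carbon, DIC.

DIC = 1.96 mmol/kg

[CO2*] = KH · pCO2 = 10^(−1.59) × 923×10^-6 = 2.372×10^-5 mol/kg
α₀ = 1/(1 + K1/[H⁺] + K1K2/[H⁺]²) = 1/(1 + 10^+1.89 + 10^+0.58) = 0.01213
DIC = [CO2*]/α₀ = 2.372×10^-5 / 0.01213 = 1.96 mmol/kg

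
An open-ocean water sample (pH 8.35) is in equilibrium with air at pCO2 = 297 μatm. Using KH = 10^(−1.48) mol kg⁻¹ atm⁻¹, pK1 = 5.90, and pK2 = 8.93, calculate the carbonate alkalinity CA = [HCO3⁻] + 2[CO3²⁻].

CA = 4.23 mmol/kg

[CO2*] = KH · pCO2 = 10^(−1.48) × 297×10^-6 = 9.835×10^-6 mol/kg
α₀ = 1/(1 + K1/[H⁺] + K1K2/[H⁺]²) = 1/(1 + 10^+2.45 + 10^+1.87) = 0.002801
DIC = [CO2*]/α₀ = 9.835×10^-6 / 0.002801 = 3.511 mmol/kg
CA = (α₁ + 2α₂)·DIC = (0.7895 + 2×0.2077) × 3.511 = 4.23 mmol/kg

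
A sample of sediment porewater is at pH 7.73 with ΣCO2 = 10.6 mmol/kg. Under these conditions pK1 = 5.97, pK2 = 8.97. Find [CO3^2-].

[CO3²⁻] = 0.567 mmol/kg

α₂ = 1 / (1 + [H⁺]/K2 + [H⁺]²/(K1K2)) = 1 / (1 + 10^+1.24 + 10^-0.52)
   = 1 / (1 + 17.378 + 0.30200) = 1/18.680 = 0.05353
[CO3²⁻] = α₂ × DIC = 0.05353 × 10.6 = 0.567 mmol/kg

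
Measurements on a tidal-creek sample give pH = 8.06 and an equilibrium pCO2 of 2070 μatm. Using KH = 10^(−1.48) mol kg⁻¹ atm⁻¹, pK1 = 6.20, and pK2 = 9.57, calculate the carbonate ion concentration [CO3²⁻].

[CO2*] = KH · pCO2 = 10^(−1.48) × 2070×10^-6 = 6.854×10^-5 mol/kg
α₀ = 1/(1 + K1/[H⁺] + K1K2/[H⁺]²) = 1/(1 + 10^+1.86 + 10^+0.35) = 0.01321
DIC = [CO2*]/α₀ = 6.854×10^-5 / 0.01321 = 5.188 mmol/kg
[CO3²⁻] = α₂·DIC; α₂ = 0.02958, so [CO3²⁻] = 0.02958 × 5.188 = 0.153 mmol/kg

[CO3²⁻] = 0.153 mmol/kg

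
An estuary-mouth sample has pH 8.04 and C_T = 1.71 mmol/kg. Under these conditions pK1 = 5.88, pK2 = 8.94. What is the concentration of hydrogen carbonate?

[HCO3⁻] = 1.51 mmol/kg

α₁ = 1 / (1 + [H⁺]/K1 + K2/[H⁺]) = 1 / (1 + 10^-2.16 + 10^-0.90)
   = 1 / (1 + 0.0069183 + 0.12589) = 1/1.1328 = 0.8828
[HCO3⁻] = α₁ × DIC = 0.8828 × 1.71 = 1.51 mmol/kg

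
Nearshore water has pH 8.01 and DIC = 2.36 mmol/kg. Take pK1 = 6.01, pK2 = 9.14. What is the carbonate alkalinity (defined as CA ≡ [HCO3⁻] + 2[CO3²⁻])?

CA = 2.50 mmol/kg

CA = [HCO3⁻] + 2[CO3²⁻] = (α₁ + 2α₂)·DIC
At pH 8.01: [H⁺]/K1 = 10^-2.00 = 0.010000, K2/[H⁺] = 10^-1.13 = 0.074131
α₁ = 1/(1 + 0.010000 + 0.074131) = 1/1.0841 = 0.9224; α₂ = α₁·K2/[H⁺] = 0.06838
α₁ + 2α₂ = 1.0592
CA = 1.0592 × 2.36 = 2.50 mmol/kg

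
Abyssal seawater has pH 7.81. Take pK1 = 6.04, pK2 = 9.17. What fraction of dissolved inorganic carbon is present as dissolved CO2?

α₀ = 1 / (1 + K1/[H⁺] + K1K2/[H⁺]²) = 1 / (1 + 10^+1.77 + 10^+0.41)
   = 1 / (1 + 58.884 + 2.5704) = 1/62.455 = 0.01601

α₀ = 0.0160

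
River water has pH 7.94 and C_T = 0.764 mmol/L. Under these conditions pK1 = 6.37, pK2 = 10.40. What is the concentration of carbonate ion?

α₂ = 1 / (1 + [H⁺]/K2 + [H⁺]²/(K1K2)) = 1 / (1 + 10^+2.46 + 10^+0.89)
   = 1 / (1 + 288.40 + 7.7625) = 1/297.17 = 0.003365
[CO3²⁻] = α₂ × DIC = 0.003365 × 0.764 = 0.00257 mmol/L = 2.57 μmol/L

[CO3²⁻] = 2.57 μmol/L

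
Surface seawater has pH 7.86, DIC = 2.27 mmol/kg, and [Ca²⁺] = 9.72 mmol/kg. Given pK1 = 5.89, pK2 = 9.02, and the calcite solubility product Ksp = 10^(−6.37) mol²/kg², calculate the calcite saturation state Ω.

α₂ = 1 / (1 + [H⁺]/K2 + [H⁺]²/(K1K2)) = 1 / (1 + 10^+1.16 + 10^-0.81)
   = 1 / (1 + 14.454 + 0.15488) = 1/15.609 = 0.06406
[CO3²⁻] = α₂ × DIC = 0.06406 × 2.27 = 0.1454 mmol/kg
Ksp = 10^(−6.37) = 4.266×10^-7
Ω = [Ca²⁺][CO3²⁻]/Ksp = (9.72×10^-3)(1.454×10^-4) / 4.266×10^-7 = 3.31

Ω = 3.31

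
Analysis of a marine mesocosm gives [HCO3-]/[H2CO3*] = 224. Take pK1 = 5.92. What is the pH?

pH = 8.27

From K1 = [H⁺][HCO3-]/[H2CO3*]:  pH = pK1 + log₁₀([HCO3-]/[H2CO3*])
log₁₀(224) = +2.350
pH = 5.92 + (+2.350) = 8.27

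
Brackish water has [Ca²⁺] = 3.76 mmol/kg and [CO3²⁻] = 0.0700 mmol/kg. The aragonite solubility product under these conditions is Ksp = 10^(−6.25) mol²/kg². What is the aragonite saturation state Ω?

Ksp = 10^(−6.25) = 5.623×10^-7
Ω = [Ca²⁺][CO3²⁻]/Ksp = (3.76×10^-3)(0.0700×10^-3) / 5.623×10^-7 = 0.468

Ω = 0.468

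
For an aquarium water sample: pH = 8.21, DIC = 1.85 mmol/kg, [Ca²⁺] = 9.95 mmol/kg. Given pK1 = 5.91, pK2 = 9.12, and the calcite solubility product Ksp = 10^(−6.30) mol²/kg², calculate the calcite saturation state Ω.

α₂ = 1 / (1 + [H⁺]/K2 + [H⁺]²/(K1K2)) = 1 / (1 + 10^+0.91 + 10^-1.39)
   = 1 / (1 + 8.1283 + 0.040738) = 1/9.1690 = 0.1091
[CO3²⁻] = α₂ × DIC = 0.1091 × 1.85 = 0.2018 mmol/kg
Ksp = 10^(−6.30) = 5.012×10^-7
Ω = [Ca²⁺][CO3²⁻]/Ksp = (9.95×10^-3)(2.018×10^-4) / 5.012×10^-7 = 4.01

Ω = 4.01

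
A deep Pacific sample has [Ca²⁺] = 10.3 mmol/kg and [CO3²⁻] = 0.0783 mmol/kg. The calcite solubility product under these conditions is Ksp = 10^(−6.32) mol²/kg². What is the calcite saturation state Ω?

Ω = 1.68

Ksp = 10^(−6.32) = 4.786×10^-7
Ω = [Ca²⁺][CO3²⁻]/Ksp = (10.3×10^-3)(0.0783×10^-3) / 4.786×10^-7 = 1.68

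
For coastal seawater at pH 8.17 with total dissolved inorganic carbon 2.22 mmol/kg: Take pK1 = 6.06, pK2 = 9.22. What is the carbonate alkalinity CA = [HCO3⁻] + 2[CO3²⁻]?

CA = 2.38 mmol/kg

CA = [HCO3⁻] + 2[CO3²⁻] = (α₁ + 2α₂)·DIC
At pH 8.17: [H⁺]/K1 = 10^-2.11 = 0.0077625, K2/[H⁺] = 10^-1.05 = 0.089125
α₁ = 1/(1 + 0.0077625 + 0.089125) = 1/1.0969 = 0.9117; α₂ = α₁·K2/[H⁺] = 0.08125
α₁ + 2α₂ = 1.0742
CA = 1.0742 × 2.22 = 2.38 mmol/kg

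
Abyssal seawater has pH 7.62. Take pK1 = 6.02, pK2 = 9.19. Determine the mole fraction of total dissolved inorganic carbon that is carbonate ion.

α₂ = 1 / (1 + [H⁺]/K2 + [H⁺]²/(K1K2)) = 1 / (1 + 10^+1.57 + 10^-0.03)
   = 1 / (1 + 37.154 + 0.93325) = 1/39.087 = 0.02558

α₂ = 0.0256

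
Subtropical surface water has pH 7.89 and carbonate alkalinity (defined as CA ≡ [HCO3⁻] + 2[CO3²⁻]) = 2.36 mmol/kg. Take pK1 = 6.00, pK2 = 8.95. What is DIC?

CA = [HCO3⁻] + 2[CO3²⁻] = (α₁ + 2α₂)·DIC
At pH 7.89: [H⁺]/K1 = 10^-1.89 = 0.012882, K2/[H⁺] = 10^-1.06 = 0.087096
α₁ = 1/(1 + 0.012882 + 0.087096) = 1/1.1000 = 0.9091; α₂ = α₁·K2/[H⁺] = 0.07918
α₁ + 2α₂ = 1.0675
DIC = CA / (α₁ + 2α₂) = 2.36 / 1.0675 = 2.21 mmol/kg

DIC = 2.21 mmol/kg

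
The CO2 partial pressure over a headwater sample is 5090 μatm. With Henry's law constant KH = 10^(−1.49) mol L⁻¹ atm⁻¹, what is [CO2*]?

KH = 10^(−1.49) = 3.236×10^-2 mol L⁻¹ atm⁻¹
[CO2*] = KH · pCO2 = 3.236×10^-2 × 5090×10^-6 atm = 1.65×10^-4 mol/L

[CO2*] = 165 μmol/L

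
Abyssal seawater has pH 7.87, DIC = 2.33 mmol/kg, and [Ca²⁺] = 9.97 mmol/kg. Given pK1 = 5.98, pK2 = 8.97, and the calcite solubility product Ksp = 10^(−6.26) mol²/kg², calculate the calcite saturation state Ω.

Ω = 3.07

α₂ = 1 / (1 + [H⁺]/K2 + [H⁺]²/(K1K2)) = 1 / (1 + 10^+1.10 + 10^-0.79)
   = 1 / (1 + 12.589 + 0.16218) = 1/13.751 = 0.07272
[CO3²⁻] = α₂ × DIC = 0.07272 × 2.33 = 0.1694 mmol/kg
Ksp = 10^(−6.26) = 5.495×10^-7
Ω = [Ca²⁺][CO3²⁻]/Ksp = (9.97×10^-3)(1.694×10^-4) / 5.495×10^-7 = 3.07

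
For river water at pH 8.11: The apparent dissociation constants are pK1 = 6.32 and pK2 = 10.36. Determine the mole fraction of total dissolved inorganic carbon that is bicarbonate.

α₁ = 0.979

α₁ = 1 / (1 + [H⁺]/K1 + K2/[H⁺]) = 1 / (1 + 10^-1.79 + 10^-2.25)
   = 1 / (1 + 0.016218 + 0.0056234) = 1/1.0218 = 0.9786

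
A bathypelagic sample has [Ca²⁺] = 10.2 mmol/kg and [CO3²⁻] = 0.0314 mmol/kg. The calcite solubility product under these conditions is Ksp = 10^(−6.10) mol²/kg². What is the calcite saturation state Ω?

Ksp = 10^(−6.10) = 7.943×10^-7
Ω = [Ca²⁺][CO3²⁻]/Ksp = (10.2×10^-3)(0.0314×10^-3) / 7.943×10^-7 = 0.403

Ω = 0.403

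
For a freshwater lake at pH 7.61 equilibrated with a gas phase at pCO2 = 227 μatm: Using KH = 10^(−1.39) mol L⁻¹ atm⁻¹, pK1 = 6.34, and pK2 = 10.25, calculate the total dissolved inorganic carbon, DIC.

[CO2*] = KH · pCO2 = 10^(−1.39) × 227×10^-6 = 9.248×10^-6 mol/L
α₀ = 1/(1 + K1/[H⁺] + K1K2/[H⁺]²) = 1/(1 + 10^+1.27 + 10^-1.37) = 0.05086
DIC = [CO2*]/α₀ = 9.248×10^-6 / 0.05086 = 0.182 mmol/L

DIC = 0.182 mmol/L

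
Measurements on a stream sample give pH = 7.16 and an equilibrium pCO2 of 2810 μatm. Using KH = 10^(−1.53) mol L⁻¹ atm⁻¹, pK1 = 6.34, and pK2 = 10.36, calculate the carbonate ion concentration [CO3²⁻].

[CO2*] = KH · pCO2 = 10^(−1.53) × 2810×10^-6 = 8.293×10^-5 mol/L
α₀ = 1/(1 + K1/[H⁺] + K1K2/[H⁺]²) = 1/(1 + 10^+0.82 + 10^-2.38) = 0.1314
DIC = [CO2*]/α₀ = 8.293×10^-5 / 0.1314 = 0.6312 mmol/L
[CO3²⁻] = α₂·DIC; α₂ = 0.0005477, so [CO3²⁻] = 0.0005477 × 0.6312 = 0.000346 mmol/L = 0.346 μmol/L

[CO3²⁻] = 0.346 μmol/L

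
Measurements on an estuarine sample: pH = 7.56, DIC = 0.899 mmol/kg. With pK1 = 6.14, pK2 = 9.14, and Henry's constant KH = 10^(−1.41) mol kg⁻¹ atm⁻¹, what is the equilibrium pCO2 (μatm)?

α₀ = 1 / (1 + K1/[H⁺] + K1K2/[H⁺]²) = 1 / (1 + 10^+1.42 + 10^-0.16)
   = 1 / (1 + 26.303 + 0.69183) = 1/27.995 = 0.03572
[CO2*] = α₀ × DIC = 0.03572 × 0.899 = 0.03211 mmol/kg
pCO2 = [CO2*]/KH = 3.211×10^-5 / 3.890×10^-2 = 825 μatm

pCO2 = 825 μatm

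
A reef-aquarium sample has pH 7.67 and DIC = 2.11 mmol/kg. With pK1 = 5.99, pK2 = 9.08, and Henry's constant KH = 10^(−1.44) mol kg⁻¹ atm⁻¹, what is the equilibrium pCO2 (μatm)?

pCO2 = 1150 μatm

α₀ = 1 / (1 + K1/[H⁺] + K1K2/[H⁺]²) = 1 / (1 + 10^+1.68 + 10^+0.27)
   = 1 / (1 + 47.863 + 1.8621) = 1/50.725 = 0.01971
[CO2*] = α₀ × DIC = 0.01971 × 2.11 = 0.04160 mmol/kg
pCO2 = [CO2*]/KH = 4.160×10^-5 / 3.631×10^-2 = 1150 μatm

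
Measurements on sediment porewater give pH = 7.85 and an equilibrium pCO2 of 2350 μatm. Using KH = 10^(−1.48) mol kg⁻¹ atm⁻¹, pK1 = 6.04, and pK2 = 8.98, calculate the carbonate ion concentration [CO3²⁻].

[CO3²⁻] = 0.372 mmol/kg

[CO2*] = KH · pCO2 = 10^(−1.48) × 2350×10^-6 = 7.782×10^-5 mol/kg
α₀ = 1/(1 + K1/[H⁺] + K1K2/[H⁺]²) = 1/(1 + 10^+1.81 + 10^+0.68) = 0.01421
DIC = [CO2*]/α₀ = 7.782×10^-5 / 0.01421 = 5.474 mmol/kg
[CO3²⁻] = α₂·DIC; α₂ = 0.06803, so [CO3²⁻] = 0.06803 × 5.474 = 0.372 mmol/kg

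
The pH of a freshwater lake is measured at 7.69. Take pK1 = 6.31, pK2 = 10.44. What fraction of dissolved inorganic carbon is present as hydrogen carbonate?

α₁ = 0.958

α₁ = 1 / (1 + [H⁺]/K1 + K2/[H⁺]) = 1 / (1 + 10^-1.38 + 10^-2.75)
   = 1 / (1 + 0.041687 + 0.0017783) = 1/1.0435 = 0.9583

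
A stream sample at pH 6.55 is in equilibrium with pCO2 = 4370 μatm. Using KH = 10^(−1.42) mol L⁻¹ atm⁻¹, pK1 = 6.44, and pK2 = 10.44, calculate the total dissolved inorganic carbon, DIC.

DIC = 0.380 mmol/L

[CO2*] = KH · pCO2 = 10^(−1.42) × 4370×10^-6 = 1.661×10^-4 mol/L
α₀ = 1/(1 + K1/[H⁺] + K1K2/[H⁺]²) = 1/(1 + 10^+0.11 + 10^-3.78) = 0.4370
DIC = [CO2*]/α₀ = 1.661×10^-4 / 0.4370 = 0.380 mmol/L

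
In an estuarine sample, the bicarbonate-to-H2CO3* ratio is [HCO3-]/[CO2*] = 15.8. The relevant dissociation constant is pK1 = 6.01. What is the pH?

From K1 = [H⁺][HCO3-]/[CO2*]:  pH = pK1 + log₁₀([HCO3-]/[CO2*])
log₁₀(15.8) = +1.199
pH = 6.01 + (+1.199) = 7.21

pH = 7.21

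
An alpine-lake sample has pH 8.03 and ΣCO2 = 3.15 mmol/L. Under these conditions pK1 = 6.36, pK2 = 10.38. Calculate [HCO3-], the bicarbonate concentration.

α₁ = 1 / (1 + [H⁺]/K1 + K2/[H⁺]) = 1 / (1 + 10^-1.67 + 10^-2.35)
   = 1 / (1 + 0.021380 + 0.0044668) = 1/1.0258 = 0.9748
[HCO3⁻] = α₁ × DIC = 0.9748 × 3.15 = 3.07 mmol/L

[HCO3⁻] = 3.07 mmol/L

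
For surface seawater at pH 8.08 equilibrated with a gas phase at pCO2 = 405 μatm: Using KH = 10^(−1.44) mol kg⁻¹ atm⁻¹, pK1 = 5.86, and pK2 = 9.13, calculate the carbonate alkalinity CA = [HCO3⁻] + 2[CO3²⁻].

[CO2*] = KH · pCO2 = 10^(−1.44) × 405×10^-6 = 1.470×10^-5 mol/kg
α₀ = 1/(1 + K1/[H⁺] + K1K2/[H⁺]²) = 1/(1 + 10^+2.22 + 10^+1.17) = 0.005502
DIC = [CO2*]/α₀ = 1.470×10^-5 / 0.005502 = 2.673 mmol/kg
CA = (α₁ + 2α₂)·DIC = (0.9131 + 2×0.08138) × 2.673 = 2.88 mmol/kg

CA = 2.88 mmol/kg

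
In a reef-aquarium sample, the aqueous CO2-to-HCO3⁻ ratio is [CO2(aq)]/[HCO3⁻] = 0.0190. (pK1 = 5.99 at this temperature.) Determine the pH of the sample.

From K1 = [H⁺][HCO3⁻]/[CO2(aq)]:  pH = pK1 − log₁₀([CO2(aq)]/[HCO3⁻])
log₁₀(0.0190) = -1.721
pH = 5.99 − (-1.721) = 7.71

pH = 7.71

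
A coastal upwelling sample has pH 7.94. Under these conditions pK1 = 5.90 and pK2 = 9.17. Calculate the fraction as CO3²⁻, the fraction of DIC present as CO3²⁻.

α₂ = 0.0551

α₂ = 1 / (1 + [H⁺]/K2 + [H⁺]²/(K1K2)) = 1 / (1 + 10^+1.23 + 10^-0.81)
   = 1 / (1 + 16.982 + 0.15488) = 1/18.137 = 0.05513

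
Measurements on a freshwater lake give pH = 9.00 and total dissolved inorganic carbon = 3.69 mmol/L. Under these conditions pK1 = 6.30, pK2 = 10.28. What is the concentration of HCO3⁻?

[HCO3⁻] = 3.50 mmol/L

α₁ = 1 / (1 + [H⁺]/K1 + K2/[H⁺]) = 1 / (1 + 10^-2.70 + 10^-1.28)
   = 1 / (1 + 0.0019953 + 0.052481) = 1/1.0545 = 0.9483
[HCO3⁻] = α₁ × DIC = 0.9483 × 3.69 = 3.50 mmol/L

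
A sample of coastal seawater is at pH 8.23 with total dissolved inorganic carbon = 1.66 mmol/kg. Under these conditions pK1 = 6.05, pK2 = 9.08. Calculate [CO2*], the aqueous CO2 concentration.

[CO2*] = 9.55 μmol/kg

α₀ = 1 / (1 + K1/[H⁺] + K1K2/[H⁺]²) = 1 / (1 + 10^+2.18 + 10^+1.33)
   = 1 / (1 + 151.36 + 21.380) = 1/173.74 = 0.005756
[CO2*] = α₀ × DIC = 0.005756 × 1.66 = 0.00955 mmol/kg = 9.55 μmol/kg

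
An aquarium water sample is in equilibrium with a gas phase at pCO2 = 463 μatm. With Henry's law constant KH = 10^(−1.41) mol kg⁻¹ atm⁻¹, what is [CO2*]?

KH = 10^(−1.41) = 3.890×10^-2 mol kg⁻¹ atm⁻¹
[CO2*] = KH · pCO2 = 3.890×10^-2 × 463×10^-6 atm = 1.80×10^-5 mol/kg

[CO2*] = 18.0 μmol/kg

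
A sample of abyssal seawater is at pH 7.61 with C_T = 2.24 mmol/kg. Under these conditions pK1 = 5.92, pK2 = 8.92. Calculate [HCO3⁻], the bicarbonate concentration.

[HCO3⁻] = 2.09 mmol/kg

α₁ = 1 / (1 + [H⁺]/K1 + K2/[H⁺]) = 1 / (1 + 10^-1.69 + 10^-1.31)
   = 1 / (1 + 0.020417 + 0.048978) = 1/1.0694 = 0.9351
[HCO3⁻] = α₁ × DIC = 0.9351 × 2.24 = 2.09 mmol/kg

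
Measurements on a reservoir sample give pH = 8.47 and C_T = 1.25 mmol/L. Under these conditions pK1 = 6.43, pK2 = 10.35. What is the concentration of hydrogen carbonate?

α₁ = 1 / (1 + [H⁺]/K1 + K2/[H⁺]) = 1 / (1 + 10^-2.04 + 10^-1.88)
   = 1 / (1 + 0.0091201 + 0.013183) = 1/1.0223 = 0.9782
[HCO3⁻] = α₁ × DIC = 0.9782 × 1.25 = 1.22 mmol/L

[HCO3⁻] = 1.22 mmol/L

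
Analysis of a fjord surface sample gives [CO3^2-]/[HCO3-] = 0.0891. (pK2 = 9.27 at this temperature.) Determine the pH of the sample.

pH = 8.22

From K2 = [H⁺][CO3^2-]/[HCO3-]:  pH = pK2 + log₁₀([CO3^2-]/[HCO3-])
log₁₀(0.0891) = -1.050
pH = 9.27 + (-1.050) = 8.22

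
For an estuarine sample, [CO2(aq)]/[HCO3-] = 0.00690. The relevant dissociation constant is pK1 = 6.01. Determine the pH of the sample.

pH = 8.17

From K1 = [H⁺][HCO3-]/[CO2(aq)]:  pH = pK1 − log₁₀([CO2(aq)]/[HCO3-])
log₁₀(0.00690) = -2.161
pH = 6.01 − (-2.161) = 8.17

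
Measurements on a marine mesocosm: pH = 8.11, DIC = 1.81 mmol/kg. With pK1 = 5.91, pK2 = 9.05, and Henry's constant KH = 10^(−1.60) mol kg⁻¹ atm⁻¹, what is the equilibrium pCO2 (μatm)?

pCO2 = 406 μatm

α₀ = 1 / (1 + K1/[H⁺] + K1K2/[H⁺]²) = 1 / (1 + 10^+2.20 + 10^+1.26)
   = 1 / (1 + 158.49 + 18.197) = 1/177.69 = 0.005628
[CO2*] = α₀ × DIC = 0.005628 × 1.81 = 0.01019 mmol/kg = 10.19 μmol/kg
pCO2 = [CO2*]/KH = 1.019×10^-5 / 2.512×10^-2 = 406 μatm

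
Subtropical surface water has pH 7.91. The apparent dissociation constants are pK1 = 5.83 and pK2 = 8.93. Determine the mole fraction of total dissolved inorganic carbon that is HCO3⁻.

α₁ = 1 / (1 + [H⁺]/K1 + K2/[H⁺]) = 1 / (1 + 10^-2.08 + 10^-1.02)
   = 1 / (1 + 0.0083176 + 0.095499) = 1/1.1038 = 0.9059

α₁ = 0.906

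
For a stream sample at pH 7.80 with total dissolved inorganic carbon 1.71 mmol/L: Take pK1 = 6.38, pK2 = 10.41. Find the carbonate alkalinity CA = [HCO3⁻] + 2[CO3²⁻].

CA = 1.65 mmol/L

CA = [HCO3⁻] + 2[CO3²⁻] = (α₁ + 2α₂)·DIC
At pH 7.80: [H⁺]/K1 = 10^-1.42 = 0.038019, K2/[H⁺] = 10^-2.61 = 0.0024547
α₁ = 1/(1 + 0.038019 + 0.0024547) = 1/1.0405 = 0.9611; α₂ = α₁·K2/[H⁺] = 0.002359
α₁ + 2α₂ = 0.9658
CA = 0.9658 × 1.71 = 1.65 mmol/L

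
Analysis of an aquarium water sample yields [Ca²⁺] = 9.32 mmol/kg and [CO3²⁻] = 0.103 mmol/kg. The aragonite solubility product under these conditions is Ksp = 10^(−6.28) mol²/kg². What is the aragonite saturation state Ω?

Ksp = 10^(−6.28) = 5.248×10^-7
Ω = [Ca²⁺][CO3²⁻]/Ksp = (9.32×10^-3)(0.103×10^-3) / 5.248×10^-7 = 1.83

Ω = 1.83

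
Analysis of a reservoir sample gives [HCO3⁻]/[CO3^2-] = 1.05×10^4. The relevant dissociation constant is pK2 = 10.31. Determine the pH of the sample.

pH = 6.29

From K2 = [H⁺][CO3^2-]/[HCO3⁻]:  pH = pK2 − log₁₀([HCO3⁻]/[CO3^2-])
log₁₀(1.05×10^4) = +4.021
pH = 10.31 − (+4.021) = 6.29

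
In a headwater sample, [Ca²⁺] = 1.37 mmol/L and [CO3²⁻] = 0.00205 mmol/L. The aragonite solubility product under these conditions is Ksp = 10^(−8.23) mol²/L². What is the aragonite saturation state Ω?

Ksp = 10^(−8.23) = 5.888×10^-9
Ω = [Ca²⁺][CO3²⁻]/Ksp = (1.37×10^-3)(0.00205×10^-3) / 5.888×10^-9 = 0.477

Ω = 0.477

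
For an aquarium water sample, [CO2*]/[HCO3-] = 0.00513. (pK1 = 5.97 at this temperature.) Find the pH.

From K1 = [H⁺][HCO3-]/[CO2*]:  pH = pK1 − log₁₀([CO2*]/[HCO3-])
log₁₀(0.00513) = -2.290
pH = 5.97 − (-2.290) = 8.26

pH = 8.26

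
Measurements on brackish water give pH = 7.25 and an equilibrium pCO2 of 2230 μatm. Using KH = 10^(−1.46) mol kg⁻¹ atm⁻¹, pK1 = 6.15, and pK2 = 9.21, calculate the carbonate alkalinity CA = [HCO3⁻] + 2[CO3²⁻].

[CO2*] = KH · pCO2 = 10^(−1.46) × 2230×10^-6 = 7.732×10^-5 mol/kg
α₀ = 1/(1 + K1/[H⁺] + K1K2/[H⁺]²) = 1/(1 + 10^+1.10 + 10^-0.86) = 0.07285
DIC = [CO2*]/α₀ = 7.732×10^-5 / 0.07285 = 1.061 mmol/kg
CA = (α₁ + 2α₂)·DIC = (0.9171 + 2×0.01006) × 1.061 = 0.995 mmol/kg

CA = 0.995 mmol/kg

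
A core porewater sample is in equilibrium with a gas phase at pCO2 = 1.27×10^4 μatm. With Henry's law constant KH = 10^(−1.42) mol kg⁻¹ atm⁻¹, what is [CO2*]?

KH = 10^(−1.42) = 3.802×10^-2 mol kg⁻¹ atm⁻¹
[CO2*] = KH · pCO2 = 3.802×10^-2 × 1.27×10^4×10^-6 atm = 4.83×10^-4 mol/kg

[CO2*] = 483 μmol/kg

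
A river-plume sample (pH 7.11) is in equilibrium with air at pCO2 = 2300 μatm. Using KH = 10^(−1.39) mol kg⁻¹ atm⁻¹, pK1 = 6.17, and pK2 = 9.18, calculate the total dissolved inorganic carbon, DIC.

DIC = 0.917 mmol/kg

[CO2*] = KH · pCO2 = 10^(−1.39) × 2300×10^-6 = 9.370×10^-5 mol/kg
α₀ = 1/(1 + K1/[H⁺] + K1K2/[H⁺]²) = 1/(1 + 10^+0.94 + 10^-1.13) = 0.1022
DIC = [CO2*]/α₀ = 9.370×10^-5 / 0.1022 = 0.917 mmol/kg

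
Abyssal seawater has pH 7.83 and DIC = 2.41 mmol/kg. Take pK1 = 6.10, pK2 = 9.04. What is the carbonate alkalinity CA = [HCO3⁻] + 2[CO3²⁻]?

CA = [HCO3⁻] + 2[CO3²⁻] = (α₁ + 2α₂)·DIC
At pH 7.83: [H⁺]/K1 = 10^-1.73 = 0.018621, K2/[H⁺] = 10^-1.21 = 0.061660
α₁ = 1/(1 + 0.018621 + 0.061660) = 1/1.0803 = 0.9257; α₂ = α₁·K2/[H⁺] = 0.05708
α₁ + 2α₂ = 1.0398
CA = 1.0398 × 2.41 = 2.51 mmol/kg

CA = 2.51 mmol/kg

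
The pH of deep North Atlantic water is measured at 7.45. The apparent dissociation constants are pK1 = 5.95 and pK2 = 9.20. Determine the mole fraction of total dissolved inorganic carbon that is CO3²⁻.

α₂ = 1 / (1 + [H⁺]/K2 + [H⁺]²/(K1K2)) = 1 / (1 + 10^+1.75 + 10^+0.25)
   = 1 / (1 + 56.234 + 1.7783) = 1/59.012 = 0.01695

α₂ = 0.0169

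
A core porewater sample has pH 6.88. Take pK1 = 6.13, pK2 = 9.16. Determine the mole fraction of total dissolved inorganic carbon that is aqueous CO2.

α₀ = 1 / (1 + K1/[H⁺] + K1K2/[H⁺]²) = 1 / (1 + 10^+0.75 + 10^-1.53)
   = 1 / (1 + 5.6234 + 0.029512) = 1/6.6529 = 0.1503

α₀ = 0.150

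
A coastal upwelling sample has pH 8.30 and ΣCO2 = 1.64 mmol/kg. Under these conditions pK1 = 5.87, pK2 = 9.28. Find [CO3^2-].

α₂ = 1 / (1 + [H⁺]/K2 + [H⁺]²/(K1K2)) = 1 / (1 + 10^+0.98 + 10^-1.45)
   = 1 / (1 + 9.5499 + 0.035481) = 1/10.585 = 0.09447
[CO3²⁻] = α₂ × DIC = 0.09447 × 1.64 = 0.155 mmol/kg

[CO3²⁻] = 0.155 mmol/kg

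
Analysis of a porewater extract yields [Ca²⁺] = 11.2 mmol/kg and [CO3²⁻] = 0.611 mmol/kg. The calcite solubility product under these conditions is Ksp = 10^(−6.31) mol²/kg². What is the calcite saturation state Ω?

Ω = 14.0

Ksp = 10^(−6.31) = 4.898×10^-7
Ω = [Ca²⁺][CO3²⁻]/Ksp = (11.2×10^-3)(0.611×10^-3) / 4.898×10^-7 = 14.0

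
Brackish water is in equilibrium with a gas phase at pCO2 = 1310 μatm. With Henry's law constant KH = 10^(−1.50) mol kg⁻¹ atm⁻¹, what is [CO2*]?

[CO2*] = 41.4 μmol/kg

KH = 10^(−1.50) = 3.162×10^-2 mol kg⁻¹ atm⁻¹
[CO2*] = KH · pCO2 = 3.162×10^-2 × 1310×10^-6 atm = 4.14×10^-5 mol/kg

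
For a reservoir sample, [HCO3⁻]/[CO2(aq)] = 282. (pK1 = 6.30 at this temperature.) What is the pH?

pH = 8.75

From K1 = [H⁺][HCO3⁻]/[CO2(aq)]:  pH = pK1 + log₁₀([HCO3⁻]/[CO2(aq)])
log₁₀(282) = +2.450
pH = 6.30 + (+2.450) = 8.75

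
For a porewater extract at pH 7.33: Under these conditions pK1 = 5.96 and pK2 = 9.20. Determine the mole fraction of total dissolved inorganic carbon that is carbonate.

α₂ = 0.0128

α₂ = 1 / (1 + [H⁺]/K2 + [H⁺]²/(K1K2)) = 1 / (1 + 10^+1.87 + 10^+0.50)
   = 1 / (1 + 74.131 + 3.1623) = 1/78.293 = 0.01277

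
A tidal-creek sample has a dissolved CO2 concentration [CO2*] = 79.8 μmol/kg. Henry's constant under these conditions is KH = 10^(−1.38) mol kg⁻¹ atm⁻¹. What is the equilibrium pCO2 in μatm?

KH = 10^(−1.38) = 4.169×10^-2 mol kg⁻¹ atm⁻¹
pCO2 = [CO2*]/KH = 79.8×10^-6 / 4.169×10^-2 = 1.91×10^-3 atm = 1910 μatm

pCO2 = 1910 μatm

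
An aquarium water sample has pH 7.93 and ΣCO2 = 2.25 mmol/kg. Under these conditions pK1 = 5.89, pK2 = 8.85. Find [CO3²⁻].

α₂ = 1 / (1 + [H⁺]/K2 + [H⁺]²/(K1K2)) = 1 / (1 + 10^+0.92 + 10^-1.12)
   = 1 / (1 + 8.3176 + 0.075858) = 1/9.3935 = 0.1065
[CO3²⁻] = α₂ × DIC = 0.1065 × 2.25 = 0.240 mmol/kg

[CO3²⁻] = 0.240 mmol/kg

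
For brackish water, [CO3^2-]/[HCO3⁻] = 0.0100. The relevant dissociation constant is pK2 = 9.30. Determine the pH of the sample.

pH = 7.30

From K2 = [H⁺][CO3^2-]/[HCO3⁻]:  pH = pK2 + log₁₀([CO3^2-]/[HCO3⁻])
log₁₀(0.0100) = -2.000
pH = 9.30 + (-2.000) = 7.30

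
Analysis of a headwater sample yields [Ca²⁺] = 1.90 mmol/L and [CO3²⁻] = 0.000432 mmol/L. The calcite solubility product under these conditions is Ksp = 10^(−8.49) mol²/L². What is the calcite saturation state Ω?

Ω = 0.254

Ksp = 10^(−8.49) = 3.236×10^-9
Ω = [Ca²⁺][CO3²⁻]/Ksp = (1.90×10^-3)(0.000432×10^-3) / 3.236×10^-9 = 0.254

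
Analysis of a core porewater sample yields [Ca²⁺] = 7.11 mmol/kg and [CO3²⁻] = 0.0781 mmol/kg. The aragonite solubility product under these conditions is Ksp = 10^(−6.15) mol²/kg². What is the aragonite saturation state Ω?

Ksp = 10^(−6.15) = 7.079×10^-7
Ω = [Ca²⁺][CO3²⁻]/Ksp = (7.11×10^-3)(0.0781×10^-3) / 7.079×10^-7 = 0.784

Ω = 0.784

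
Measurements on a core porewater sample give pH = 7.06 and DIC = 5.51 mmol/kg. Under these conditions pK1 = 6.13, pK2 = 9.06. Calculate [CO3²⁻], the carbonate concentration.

[CO3²⁻] = 0.0489 mmol/kg

α₂ = 1 / (1 + [H⁺]/K2 + [H⁺]²/(K1K2)) = 1 / (1 + 10^+2.00 + 10^+1.07)
   = 1 / (1 + 100.00 + 11.749) = 1/112.75 = 0.008869
[CO3²⁻] = α₂ × DIC = 0.008869 × 5.51 = 0.0489 mmol/kg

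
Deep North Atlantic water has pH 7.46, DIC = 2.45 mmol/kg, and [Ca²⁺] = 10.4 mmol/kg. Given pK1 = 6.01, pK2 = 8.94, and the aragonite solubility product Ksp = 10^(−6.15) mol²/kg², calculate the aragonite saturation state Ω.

Ω = 1.12

α₂ = 1 / (1 + [H⁺]/K2 + [H⁺]²/(K1K2)) = 1 / (1 + 10^+1.48 + 10^+0.03)
   = 1 / (1 + 30.200 + 1.0715) = 1/32.271 = 0.03099
[CO3²⁻] = α₂ × DIC = 0.03099 × 2.45 = 0.07592 mmol/kg
Ksp = 10^(−6.15) = 7.079×10^-7
Ω = [Ca²⁺][CO3²⁻]/Ksp = (10.4×10^-3)(7.592×10^-5) / 7.079×10^-7 = 1.12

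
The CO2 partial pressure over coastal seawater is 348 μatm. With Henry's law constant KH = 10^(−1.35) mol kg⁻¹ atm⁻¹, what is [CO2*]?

KH = 10^(−1.35) = 4.467×10^-2 mol kg⁻¹ atm⁻¹
[CO2*] = KH · pCO2 = 4.467×10^-2 × 348×10^-6 atm = 1.55×10^-5 mol/kg

[CO2*] = 15.5 μmol/kg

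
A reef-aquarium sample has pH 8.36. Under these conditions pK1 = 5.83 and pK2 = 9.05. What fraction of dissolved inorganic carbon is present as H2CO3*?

α₀ = 1 / (1 + K1/[H⁺] + K1K2/[H⁺]²) = 1 / (1 + 10^+2.53 + 10^+1.84)
   = 1 / (1 + 338.84 + 69.183) = 1/409.03 = 0.002445

α₀ = 0.00244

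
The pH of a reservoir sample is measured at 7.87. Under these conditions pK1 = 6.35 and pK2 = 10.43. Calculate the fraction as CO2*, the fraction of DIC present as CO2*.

α₀ = 1 / (1 + K1/[H⁺] + K1K2/[H⁺]²) = 1 / (1 + 10^+1.52 + 10^-1.04)
   = 1 / (1 + 33.113 + 0.091201) = 1/34.204 = 0.02924

α₀ = 0.0292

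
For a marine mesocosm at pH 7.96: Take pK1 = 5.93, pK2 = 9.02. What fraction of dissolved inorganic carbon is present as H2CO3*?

α₀ = 1 / (1 + K1/[H⁺] + K1K2/[H⁺]²) = 1 / (1 + 10^+2.03 + 10^+0.97)
   = 1 / (1 + 107.15 + 9.3325) = 1/117.48 = 0.008512

α₀ = 0.00851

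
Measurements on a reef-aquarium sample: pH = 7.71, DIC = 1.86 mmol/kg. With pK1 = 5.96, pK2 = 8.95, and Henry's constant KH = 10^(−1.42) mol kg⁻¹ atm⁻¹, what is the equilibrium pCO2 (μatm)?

pCO2 = 809 μatm

α₀ = 1 / (1 + K1/[H⁺] + K1K2/[H⁺]²) = 1 / (1 + 10^+1.75 + 10^+0.51)
   = 1 / (1 + 56.234 + 3.2359) = 1/60.470 = 0.01654
[CO2*] = α₀ × DIC = 0.01654 × 1.86 = 0.03076 mmol/kg
pCO2 = [CO2*]/KH = 3.076×10^-5 / 3.802×10^-2 = 809 μatm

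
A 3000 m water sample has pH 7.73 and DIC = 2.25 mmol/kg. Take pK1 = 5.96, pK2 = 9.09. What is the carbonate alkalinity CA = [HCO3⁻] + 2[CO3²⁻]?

CA = 2.31 mmol/kg

CA = [HCO3⁻] + 2[CO3²⁻] = (α₁ + 2α₂)·DIC
At pH 7.73: [H⁺]/K1 = 10^-1.77 = 0.016982, K2/[H⁺] = 10^-1.36 = 0.043652
α₁ = 1/(1 + 0.016982 + 0.043652) = 1/1.0606 = 0.9428; α₂ = α₁·K2/[H⁺] = 0.04116
α₁ + 2α₂ = 1.0251
CA = 1.0251 × 2.25 = 2.31 mmol/kg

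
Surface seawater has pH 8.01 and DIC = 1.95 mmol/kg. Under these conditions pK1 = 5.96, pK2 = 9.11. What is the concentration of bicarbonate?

α₁ = 1 / (1 + [H⁺]/K1 + K2/[H⁺]) = 1 / (1 + 10^-2.05 + 10^-1.10)
   = 1 / (1 + 0.0089125 + 0.079433) = 1/1.0883 = 0.9188
[HCO3⁻] = α₁ × DIC = 0.9188 × 1.95 = 1.79 mmol/kg

[HCO3⁻] = 1.79 mmol/kg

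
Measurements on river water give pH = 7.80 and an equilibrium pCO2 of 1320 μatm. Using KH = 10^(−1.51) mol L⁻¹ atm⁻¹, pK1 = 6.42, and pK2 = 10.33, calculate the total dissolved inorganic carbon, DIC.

[CO2*] = KH · pCO2 = 10^(−1.51) × 1320×10^-6 = 4.079×10^-5 mol/L
α₀ = 1/(1 + K1/[H⁺] + K1K2/[H⁺]²) = 1/(1 + 10^+1.38 + 10^-1.15) = 0.03991
DIC = [CO2*]/α₀ = 4.079×10^-5 / 0.03991 = 1.02 mmol/L

DIC = 1.02 mmol/L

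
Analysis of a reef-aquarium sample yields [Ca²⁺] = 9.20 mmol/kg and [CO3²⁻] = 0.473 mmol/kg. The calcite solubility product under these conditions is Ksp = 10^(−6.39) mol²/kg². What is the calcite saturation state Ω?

Ksp = 10^(−6.39) = 4.074×10^-7
Ω = [Ca²⁺][CO3²⁻]/Ksp = (9.20×10^-3)(0.473×10^-3) / 4.074×10^-7 = 10.7

Ω = 10.7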